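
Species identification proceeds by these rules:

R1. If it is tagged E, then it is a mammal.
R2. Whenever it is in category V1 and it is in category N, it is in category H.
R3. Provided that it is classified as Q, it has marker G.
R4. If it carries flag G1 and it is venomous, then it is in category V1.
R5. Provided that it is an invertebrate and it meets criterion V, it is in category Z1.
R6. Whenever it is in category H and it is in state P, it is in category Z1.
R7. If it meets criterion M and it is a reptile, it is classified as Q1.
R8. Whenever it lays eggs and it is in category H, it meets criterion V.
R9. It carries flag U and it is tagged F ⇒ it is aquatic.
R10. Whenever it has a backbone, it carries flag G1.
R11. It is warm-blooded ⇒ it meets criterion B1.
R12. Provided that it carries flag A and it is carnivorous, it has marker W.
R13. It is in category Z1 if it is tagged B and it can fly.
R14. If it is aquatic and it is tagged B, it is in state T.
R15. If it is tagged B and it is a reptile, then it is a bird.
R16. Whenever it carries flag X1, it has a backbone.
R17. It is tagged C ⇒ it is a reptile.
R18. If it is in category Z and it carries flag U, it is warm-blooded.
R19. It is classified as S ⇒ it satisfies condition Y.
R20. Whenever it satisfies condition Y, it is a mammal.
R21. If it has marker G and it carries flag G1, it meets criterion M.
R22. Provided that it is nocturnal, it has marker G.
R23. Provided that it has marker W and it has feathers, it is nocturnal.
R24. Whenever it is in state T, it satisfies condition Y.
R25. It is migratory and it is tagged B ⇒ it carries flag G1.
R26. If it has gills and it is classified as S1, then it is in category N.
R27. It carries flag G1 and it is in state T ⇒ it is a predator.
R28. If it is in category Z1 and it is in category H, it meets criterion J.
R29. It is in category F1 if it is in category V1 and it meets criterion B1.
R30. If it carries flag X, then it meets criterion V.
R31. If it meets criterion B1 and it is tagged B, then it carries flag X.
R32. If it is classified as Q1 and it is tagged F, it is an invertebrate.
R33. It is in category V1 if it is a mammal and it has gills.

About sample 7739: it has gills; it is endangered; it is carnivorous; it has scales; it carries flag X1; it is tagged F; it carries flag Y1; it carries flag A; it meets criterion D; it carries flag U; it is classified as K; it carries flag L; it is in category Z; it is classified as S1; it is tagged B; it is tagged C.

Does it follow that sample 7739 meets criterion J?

No

Forward chaining from the given facts derives: is aquatic, has marker W, is in state T, has a backbone, is a reptile, is warm-blooded, satisfies condition Y, is in category N, carries flag G1, meets criterion B1, is a bird, is a mammal, is a predator, carries flag X, is in category V1, is in category H, is in category F1, meets criterion V.
The only rule concluding "it meets criterion J" is R28, which needs "it is in category Z1"; that is never established.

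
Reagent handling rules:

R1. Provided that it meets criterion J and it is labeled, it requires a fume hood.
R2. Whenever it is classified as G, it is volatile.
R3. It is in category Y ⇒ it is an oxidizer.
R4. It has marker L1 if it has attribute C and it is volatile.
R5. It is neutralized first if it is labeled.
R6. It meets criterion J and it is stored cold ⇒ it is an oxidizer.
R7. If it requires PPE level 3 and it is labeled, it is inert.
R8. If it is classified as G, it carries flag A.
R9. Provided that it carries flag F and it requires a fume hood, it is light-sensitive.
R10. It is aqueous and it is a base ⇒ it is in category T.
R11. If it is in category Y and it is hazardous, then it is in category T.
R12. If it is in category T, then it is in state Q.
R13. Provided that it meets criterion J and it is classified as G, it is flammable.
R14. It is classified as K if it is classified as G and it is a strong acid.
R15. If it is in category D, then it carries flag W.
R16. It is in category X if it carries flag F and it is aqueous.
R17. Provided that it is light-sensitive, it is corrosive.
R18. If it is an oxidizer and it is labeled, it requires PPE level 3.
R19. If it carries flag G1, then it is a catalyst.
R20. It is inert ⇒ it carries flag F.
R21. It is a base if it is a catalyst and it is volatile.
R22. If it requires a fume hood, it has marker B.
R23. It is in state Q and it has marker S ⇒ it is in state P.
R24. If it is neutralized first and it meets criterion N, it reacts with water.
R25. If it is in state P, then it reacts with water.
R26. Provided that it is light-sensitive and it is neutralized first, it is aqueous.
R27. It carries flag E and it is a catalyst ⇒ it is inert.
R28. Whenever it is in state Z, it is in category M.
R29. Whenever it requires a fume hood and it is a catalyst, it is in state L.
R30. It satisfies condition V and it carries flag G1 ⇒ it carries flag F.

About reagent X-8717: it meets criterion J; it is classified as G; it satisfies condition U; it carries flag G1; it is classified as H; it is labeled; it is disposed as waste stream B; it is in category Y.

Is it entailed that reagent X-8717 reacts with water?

Forward chaining from the given facts derives: requires a fume hood, is volatile, is an oxidizer, is neutralized first, carries flag A, is flammable, requires PPE level 3, is a catalyst, is a base, has marker B, is in state L, is inert, carries flag F, is light-sensitive, is corrosive, is aqueous, is in category T, is in state Q, is in category X.
Rules concluding "it reacts with water": R24 needs "it meets criterion N"; R25 needs "it is in state P" — none of these are established.

No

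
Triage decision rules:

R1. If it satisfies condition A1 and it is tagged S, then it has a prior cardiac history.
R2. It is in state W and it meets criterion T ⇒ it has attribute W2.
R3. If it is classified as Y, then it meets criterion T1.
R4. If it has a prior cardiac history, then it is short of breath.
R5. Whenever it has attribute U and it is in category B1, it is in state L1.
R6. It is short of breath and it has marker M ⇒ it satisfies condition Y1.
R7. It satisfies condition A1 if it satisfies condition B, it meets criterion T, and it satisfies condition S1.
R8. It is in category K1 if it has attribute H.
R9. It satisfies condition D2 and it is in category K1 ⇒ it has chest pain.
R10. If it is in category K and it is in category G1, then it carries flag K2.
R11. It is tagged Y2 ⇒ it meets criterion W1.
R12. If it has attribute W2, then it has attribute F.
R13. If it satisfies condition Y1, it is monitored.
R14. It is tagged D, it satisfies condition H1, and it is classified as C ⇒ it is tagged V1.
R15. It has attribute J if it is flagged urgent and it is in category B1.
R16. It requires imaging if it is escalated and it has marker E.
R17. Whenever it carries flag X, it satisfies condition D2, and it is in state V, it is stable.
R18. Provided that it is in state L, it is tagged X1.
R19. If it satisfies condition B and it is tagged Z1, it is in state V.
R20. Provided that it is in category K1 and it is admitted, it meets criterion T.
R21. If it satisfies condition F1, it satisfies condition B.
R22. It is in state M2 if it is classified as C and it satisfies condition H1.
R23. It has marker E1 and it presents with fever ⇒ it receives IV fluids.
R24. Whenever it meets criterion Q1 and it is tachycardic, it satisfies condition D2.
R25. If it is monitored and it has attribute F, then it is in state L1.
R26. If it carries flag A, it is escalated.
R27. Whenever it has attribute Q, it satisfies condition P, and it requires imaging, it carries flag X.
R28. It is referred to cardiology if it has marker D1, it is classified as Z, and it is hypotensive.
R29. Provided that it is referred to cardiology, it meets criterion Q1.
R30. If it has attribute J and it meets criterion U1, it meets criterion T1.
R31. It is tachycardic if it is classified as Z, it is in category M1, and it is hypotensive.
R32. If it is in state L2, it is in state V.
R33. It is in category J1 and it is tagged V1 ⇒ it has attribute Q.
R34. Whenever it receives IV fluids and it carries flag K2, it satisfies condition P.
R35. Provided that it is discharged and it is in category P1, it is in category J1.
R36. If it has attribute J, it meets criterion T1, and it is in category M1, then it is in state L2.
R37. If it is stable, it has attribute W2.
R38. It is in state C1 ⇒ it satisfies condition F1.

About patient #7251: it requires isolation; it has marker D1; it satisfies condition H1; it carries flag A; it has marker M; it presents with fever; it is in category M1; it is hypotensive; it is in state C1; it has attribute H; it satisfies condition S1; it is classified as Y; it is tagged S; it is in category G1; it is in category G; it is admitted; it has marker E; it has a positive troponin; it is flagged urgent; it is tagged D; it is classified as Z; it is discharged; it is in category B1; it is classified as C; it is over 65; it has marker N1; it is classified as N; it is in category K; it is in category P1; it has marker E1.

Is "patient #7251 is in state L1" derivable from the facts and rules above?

Yes

By R3 (it is classified as Y): it meets criterion T1.
By R8 (it has attribute H): it is in category K1.
By R10 (it is in category K, it is in category G1): it carries flag K2.
By R14 (it is tagged D, it satisfies condition H1, it is classified as C): it is tagged V1.
By R15 (it is flagged urgent, it is in category B1): it has attribute J.
By R20 (it is in category K1, it is admitted): it meets criterion T.
By R23 (it has marker E1, it presents with fever): it receives IV fluids.
By R26 (it carries flag A): it is escalated.
By R28 (it has marker D1, it is classified as Z, it is hypotensive): it is referred to cardiology.
By R29 (it is referred to cardiology): it meets criterion Q1.
By R31 (it is classified as Z, it is in category M1, it is hypotensive): it is tachycardic.
By R34 (it receives IV fluids, it carries flag K2): it satisfies condition P.
By R35 (it is discharged, it is in category P1): it is in category J1.
By R36 (it has attribute J, it meets criterion T1, it is in category M1): it is in state L2.
By R38 (it is in state C1): it satisfies condition F1.
By R16 (it is escalated, it has marker E): it requires imaging.
By R21 (it satisfies condition F1): it satisfies condition B.
By R24 (it meets criterion Q1, it is tachycardic): it satisfies condition D2.
By R32 (it is in state L2): it is in state V.
By R33 (it is in category J1, it is tagged V1): it has attribute Q.
By R7 (it satisfies condition B, it meets criterion T, it satisfies condition S1): it satisfies condition A1.
By R27 (it has attribute Q, it satisfies condition P, it requires imaging): it carries flag X.
By R1 (it satisfies condition A1, it is tagged S): it has a prior cardiac history.
By R4 (it has a prior cardiac history): it is short of breath.
By R6 (it is short of breath, it has marker M): it satisfies condition Y1.
By R13 (it satisfies condition Y1): it is monitored.
By R17 (it carries flag X, it satisfies condition D2, it is in state V): it is stable.
By R37 (it is stable): it has attribute W2.
By R12 (it has attribute W2): it has attribute F.
By R25 (it is monitored, it has attribute F): it is in state L1.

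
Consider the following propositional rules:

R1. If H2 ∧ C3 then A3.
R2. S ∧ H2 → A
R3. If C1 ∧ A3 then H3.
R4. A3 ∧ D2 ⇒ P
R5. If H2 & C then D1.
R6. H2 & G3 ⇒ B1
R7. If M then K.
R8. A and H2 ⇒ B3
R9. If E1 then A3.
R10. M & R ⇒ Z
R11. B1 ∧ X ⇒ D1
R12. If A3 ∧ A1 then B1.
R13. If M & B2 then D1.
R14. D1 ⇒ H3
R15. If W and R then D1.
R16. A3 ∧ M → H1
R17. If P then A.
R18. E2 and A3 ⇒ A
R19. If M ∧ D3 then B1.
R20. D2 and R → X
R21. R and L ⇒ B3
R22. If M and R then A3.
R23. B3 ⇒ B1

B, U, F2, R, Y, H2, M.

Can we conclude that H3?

Forward chaining from the given facts derives: K, Z, A3, H1.
Rules concluding H3: R3 needs C1; R14 needs D1 — none of these are established.

No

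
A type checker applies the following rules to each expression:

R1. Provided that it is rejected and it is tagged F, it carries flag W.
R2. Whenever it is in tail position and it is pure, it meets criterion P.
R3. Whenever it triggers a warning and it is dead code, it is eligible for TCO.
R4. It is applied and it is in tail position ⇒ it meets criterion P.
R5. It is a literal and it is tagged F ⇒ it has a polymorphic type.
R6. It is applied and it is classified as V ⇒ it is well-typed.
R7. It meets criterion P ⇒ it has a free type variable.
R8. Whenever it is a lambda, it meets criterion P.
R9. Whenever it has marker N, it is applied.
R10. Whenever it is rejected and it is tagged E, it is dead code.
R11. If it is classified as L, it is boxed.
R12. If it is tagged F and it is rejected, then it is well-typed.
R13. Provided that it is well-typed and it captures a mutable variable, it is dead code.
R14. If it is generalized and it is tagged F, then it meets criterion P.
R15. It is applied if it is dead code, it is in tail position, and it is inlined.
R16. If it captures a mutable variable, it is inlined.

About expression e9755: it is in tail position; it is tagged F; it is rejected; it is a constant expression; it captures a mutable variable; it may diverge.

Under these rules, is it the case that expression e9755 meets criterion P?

By R12 (it is tagged F, it is rejected): it is well-typed.
By R13 (it is well-typed, it captures a mutable variable): it is dead code.
By R16 (it captures a mutable variable): it is inlined.
By R15 (it is dead code, it is in tail position, it is inlined): it is applied.
By R4 (it is applied, it is in tail position): it meets criterion P.

Yes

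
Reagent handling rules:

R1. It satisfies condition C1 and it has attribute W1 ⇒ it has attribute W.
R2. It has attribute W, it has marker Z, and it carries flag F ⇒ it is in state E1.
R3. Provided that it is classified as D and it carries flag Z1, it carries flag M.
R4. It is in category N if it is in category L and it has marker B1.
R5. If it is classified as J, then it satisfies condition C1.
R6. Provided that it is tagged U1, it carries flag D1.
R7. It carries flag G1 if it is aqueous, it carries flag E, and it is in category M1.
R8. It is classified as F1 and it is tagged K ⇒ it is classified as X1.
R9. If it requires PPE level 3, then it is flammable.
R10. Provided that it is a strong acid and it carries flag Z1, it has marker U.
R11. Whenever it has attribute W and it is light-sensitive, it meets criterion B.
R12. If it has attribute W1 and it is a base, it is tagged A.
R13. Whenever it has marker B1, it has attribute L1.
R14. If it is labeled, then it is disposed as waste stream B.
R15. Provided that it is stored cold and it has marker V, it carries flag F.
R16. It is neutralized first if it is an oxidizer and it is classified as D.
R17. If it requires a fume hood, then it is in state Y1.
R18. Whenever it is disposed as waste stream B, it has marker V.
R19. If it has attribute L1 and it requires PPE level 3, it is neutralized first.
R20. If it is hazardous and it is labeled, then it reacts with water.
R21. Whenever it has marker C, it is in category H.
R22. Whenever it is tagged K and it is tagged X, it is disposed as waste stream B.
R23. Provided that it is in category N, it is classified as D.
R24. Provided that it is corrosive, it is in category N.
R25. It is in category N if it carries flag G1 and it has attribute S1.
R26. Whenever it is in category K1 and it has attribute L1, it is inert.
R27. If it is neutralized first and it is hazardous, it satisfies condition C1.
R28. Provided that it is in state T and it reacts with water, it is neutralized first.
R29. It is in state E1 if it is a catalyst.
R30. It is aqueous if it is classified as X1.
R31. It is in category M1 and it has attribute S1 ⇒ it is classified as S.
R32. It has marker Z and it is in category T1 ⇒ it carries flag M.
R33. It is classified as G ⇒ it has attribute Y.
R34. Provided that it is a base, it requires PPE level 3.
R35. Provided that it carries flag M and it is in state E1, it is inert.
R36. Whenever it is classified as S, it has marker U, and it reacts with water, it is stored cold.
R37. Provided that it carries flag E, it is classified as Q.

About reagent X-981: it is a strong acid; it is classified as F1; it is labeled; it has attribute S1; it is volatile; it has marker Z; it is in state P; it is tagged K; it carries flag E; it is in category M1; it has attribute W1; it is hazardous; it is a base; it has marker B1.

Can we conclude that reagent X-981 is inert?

Forward chaining from the given facts derives: is classified as X1, is tagged A, has attribute L1, is disposed as waste stream B, has marker V, reacts with water, is aqueous, is classified as S, requires PPE level 3, is classified as Q, carries flag G1, is flammable, is neutralized first, is in category N, satisfies condition C1, has attribute W, is classified as D.
Rules concluding "it is inert": R26 needs "it is in category K1"; R35 needs "it carries flag M" — none of these are established.

No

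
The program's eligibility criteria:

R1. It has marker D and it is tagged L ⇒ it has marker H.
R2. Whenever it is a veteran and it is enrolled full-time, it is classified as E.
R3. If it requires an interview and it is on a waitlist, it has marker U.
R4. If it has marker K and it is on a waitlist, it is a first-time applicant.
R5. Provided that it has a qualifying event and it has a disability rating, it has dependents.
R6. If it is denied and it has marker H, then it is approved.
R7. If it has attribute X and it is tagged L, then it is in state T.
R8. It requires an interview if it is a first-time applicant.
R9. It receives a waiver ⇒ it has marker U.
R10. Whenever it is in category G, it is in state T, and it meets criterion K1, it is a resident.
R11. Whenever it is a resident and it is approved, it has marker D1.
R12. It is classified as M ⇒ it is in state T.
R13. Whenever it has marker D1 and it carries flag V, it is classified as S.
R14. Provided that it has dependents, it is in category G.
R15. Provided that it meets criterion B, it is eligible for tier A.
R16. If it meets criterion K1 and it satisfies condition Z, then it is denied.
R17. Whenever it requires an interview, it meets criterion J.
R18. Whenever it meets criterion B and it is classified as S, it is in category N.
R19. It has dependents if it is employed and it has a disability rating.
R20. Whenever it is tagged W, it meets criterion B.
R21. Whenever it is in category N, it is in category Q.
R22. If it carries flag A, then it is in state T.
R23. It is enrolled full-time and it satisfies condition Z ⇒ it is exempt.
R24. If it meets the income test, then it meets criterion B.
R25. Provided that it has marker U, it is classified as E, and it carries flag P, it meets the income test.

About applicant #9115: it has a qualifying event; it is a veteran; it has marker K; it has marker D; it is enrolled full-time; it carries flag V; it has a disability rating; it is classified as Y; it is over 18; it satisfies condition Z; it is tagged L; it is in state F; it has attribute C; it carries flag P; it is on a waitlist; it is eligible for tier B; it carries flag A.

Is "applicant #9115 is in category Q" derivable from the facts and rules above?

Forward chaining from the given facts derives: has marker H, is classified as E, is a first-time applicant, has dependents, requires an interview, is in category G, meets criterion J, is in state T, is exempt, has marker U, meets the income test, meets criterion B, is eligible for tier A.
The only rule concluding "it is in category Q" is R21, which needs "it is in category N"; that is never established.

No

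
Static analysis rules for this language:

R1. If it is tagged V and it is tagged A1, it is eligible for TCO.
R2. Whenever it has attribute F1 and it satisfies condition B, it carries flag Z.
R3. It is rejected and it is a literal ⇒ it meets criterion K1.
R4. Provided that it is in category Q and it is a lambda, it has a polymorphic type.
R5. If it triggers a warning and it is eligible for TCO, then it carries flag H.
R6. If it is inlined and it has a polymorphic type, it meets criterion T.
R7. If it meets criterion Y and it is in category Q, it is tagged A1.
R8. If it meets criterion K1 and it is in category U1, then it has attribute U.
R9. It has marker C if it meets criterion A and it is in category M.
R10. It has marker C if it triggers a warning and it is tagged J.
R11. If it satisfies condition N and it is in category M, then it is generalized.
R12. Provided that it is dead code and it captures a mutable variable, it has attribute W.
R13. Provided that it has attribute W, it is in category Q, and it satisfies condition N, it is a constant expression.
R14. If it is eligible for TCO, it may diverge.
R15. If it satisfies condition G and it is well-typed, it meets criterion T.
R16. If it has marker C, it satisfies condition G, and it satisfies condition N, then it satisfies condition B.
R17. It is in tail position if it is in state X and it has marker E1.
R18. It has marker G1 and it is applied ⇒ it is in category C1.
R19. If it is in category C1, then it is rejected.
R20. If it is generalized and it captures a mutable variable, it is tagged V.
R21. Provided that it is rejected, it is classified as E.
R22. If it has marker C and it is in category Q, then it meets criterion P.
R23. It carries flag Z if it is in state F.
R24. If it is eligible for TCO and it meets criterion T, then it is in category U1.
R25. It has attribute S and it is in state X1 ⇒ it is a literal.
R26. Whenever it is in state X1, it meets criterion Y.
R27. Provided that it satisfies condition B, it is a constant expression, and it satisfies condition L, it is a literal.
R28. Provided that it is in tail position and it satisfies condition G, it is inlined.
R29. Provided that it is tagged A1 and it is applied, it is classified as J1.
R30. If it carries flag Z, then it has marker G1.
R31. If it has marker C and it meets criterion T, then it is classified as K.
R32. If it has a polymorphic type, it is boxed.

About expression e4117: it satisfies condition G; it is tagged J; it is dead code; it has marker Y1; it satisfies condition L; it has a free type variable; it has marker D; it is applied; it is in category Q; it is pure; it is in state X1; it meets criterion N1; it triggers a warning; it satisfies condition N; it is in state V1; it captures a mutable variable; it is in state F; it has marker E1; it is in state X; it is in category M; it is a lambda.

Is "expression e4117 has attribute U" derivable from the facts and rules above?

By R4 (it is in category Q, it is a lambda): it has a polymorphic type.
By R10 (it triggers a warning, it is tagged J): it has marker C.
By R11 (it satisfies condition N, it is in category M): it is generalized.
By R12 (it is dead code, it captures a mutable variable): it has attribute W.
By R13 (it has attribute W, it is in category Q, it satisfies condition N): it is a constant expression.
By R16 (it has marker C, it satisfies condition G, it satisfies condition N): it satisfies condition B.
By R17 (it is in state X, it has marker E1): it is in tail position.
By R20 (it is generalized, it captures a mutable variable): it is tagged V.
By R23 (it is in state F): it carries flag Z.
By R26 (it is in state X1): it meets criterion Y.
By R27 (it satisfies condition B, it is a constant expression, it satisfies condition L): it is a literal.
By R28 (it is in tail position, it satisfies condition G): it is inlined.
By R30 (it carries flag Z): it has marker G1.
By R6 (it is inlined, it has a polymorphic type): it meets criterion T.
By R7 (it meets criterion Y, it is in category Q): it is tagged A1.
By R18 (it has marker G1, it is applied): it is in category C1.
By R19 (it is in category C1): it is rejected.
By R1 (it is tagged V, it is tagged A1): it is eligible for TCO.
By R3 (it is rejected, it is a literal): it meets criterion K1.
By R24 (it is eligible for TCO, it meets criterion T): it is in category U1.
By R8 (it meets criterion K1, it is in category U1): it has attribute U.

Yes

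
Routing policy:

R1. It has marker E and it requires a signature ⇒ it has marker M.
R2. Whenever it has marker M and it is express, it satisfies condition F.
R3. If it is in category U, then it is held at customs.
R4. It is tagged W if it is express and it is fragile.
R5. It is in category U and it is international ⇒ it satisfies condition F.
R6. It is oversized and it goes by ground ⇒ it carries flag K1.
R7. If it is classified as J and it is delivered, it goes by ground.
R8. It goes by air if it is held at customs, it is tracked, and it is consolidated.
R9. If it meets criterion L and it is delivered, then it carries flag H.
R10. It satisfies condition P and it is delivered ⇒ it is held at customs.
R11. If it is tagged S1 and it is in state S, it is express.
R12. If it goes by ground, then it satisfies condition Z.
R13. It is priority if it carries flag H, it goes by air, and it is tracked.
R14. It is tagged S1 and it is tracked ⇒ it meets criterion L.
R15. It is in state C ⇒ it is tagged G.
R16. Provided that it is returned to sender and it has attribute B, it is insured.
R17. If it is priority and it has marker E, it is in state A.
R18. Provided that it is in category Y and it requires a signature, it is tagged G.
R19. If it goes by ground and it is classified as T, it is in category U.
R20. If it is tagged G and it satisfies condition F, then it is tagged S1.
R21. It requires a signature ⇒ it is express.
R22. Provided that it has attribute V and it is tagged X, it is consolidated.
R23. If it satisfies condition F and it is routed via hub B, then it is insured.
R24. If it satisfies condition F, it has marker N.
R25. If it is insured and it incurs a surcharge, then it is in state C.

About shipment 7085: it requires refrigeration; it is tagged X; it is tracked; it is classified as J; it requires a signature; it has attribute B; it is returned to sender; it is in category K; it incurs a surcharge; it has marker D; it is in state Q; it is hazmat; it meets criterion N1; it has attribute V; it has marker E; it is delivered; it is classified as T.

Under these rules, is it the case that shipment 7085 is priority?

By R1 (it has marker E, it requires a signature): it has marker M.
By R7 (it is classified as J, it is delivered): it goes by ground.
By R16 (it is returned to sender, it has attribute B): it is insured.
By R19 (it goes by ground, it is classified as T): it is in category U.
By R21 (it requires a signature): it is express.
By R22 (it has attribute V, it is tagged X): it is consolidated.
By R25 (it is insured, it incurs a surcharge): it is in state C.
By R2 (it has marker M, it is express): it satisfies condition F.
By R3 (it is in category U): it is held at customs.
By R8 (it is held at customs, it is tracked, it is consolidated): it goes by air.
By R15 (it is in state C): it is tagged G.
By R20 (it is tagged G, it satisfies condition F): it is tagged S1.
By R14 (it is tagged S1, it is tracked): it meets criterion L.
By R9 (it meets criterion L, it is delivered): it carries flag H.
By R13 (it carries flag H, it goes by air, it is tracked): it is priority.

Yes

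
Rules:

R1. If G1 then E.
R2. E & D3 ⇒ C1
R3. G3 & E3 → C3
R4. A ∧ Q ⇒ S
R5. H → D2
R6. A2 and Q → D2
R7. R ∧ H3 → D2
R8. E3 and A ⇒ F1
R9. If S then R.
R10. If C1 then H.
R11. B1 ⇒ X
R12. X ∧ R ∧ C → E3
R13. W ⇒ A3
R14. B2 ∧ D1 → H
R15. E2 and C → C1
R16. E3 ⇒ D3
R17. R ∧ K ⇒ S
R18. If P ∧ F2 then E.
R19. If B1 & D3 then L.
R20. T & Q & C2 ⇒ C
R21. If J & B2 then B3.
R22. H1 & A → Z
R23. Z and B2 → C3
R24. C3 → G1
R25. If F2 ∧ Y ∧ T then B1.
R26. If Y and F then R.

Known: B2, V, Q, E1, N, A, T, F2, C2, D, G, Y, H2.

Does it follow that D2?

No

Forward chaining from the given facts derives: S, R, C, B1, X, E3, D3, L, F1.
Rules concluding D2: R5 needs H; R6 needs A2; R7 needs H3 — none of these are established.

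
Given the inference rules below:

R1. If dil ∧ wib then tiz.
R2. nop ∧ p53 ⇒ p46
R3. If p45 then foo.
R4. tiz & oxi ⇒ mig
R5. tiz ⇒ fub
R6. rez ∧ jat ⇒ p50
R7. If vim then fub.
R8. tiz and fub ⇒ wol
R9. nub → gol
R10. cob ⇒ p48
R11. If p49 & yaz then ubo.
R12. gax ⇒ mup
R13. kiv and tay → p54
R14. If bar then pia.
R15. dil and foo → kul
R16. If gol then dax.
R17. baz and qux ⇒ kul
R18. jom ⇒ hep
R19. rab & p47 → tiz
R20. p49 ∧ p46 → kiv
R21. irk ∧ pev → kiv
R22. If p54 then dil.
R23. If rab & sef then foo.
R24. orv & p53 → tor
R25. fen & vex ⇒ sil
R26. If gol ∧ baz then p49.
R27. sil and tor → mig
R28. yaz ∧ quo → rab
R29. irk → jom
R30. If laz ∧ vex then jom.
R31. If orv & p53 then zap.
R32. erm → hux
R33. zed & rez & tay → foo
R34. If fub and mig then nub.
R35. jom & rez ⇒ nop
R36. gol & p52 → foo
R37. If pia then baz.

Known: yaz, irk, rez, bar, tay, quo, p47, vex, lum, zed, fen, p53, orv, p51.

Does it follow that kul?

Yes

pia  (by R14: bar)
tor  (by R24: orv, p53)
sil  (by R25: fen, vex)
mig  (by R27: sil, tor)
rab  (by R28: yaz, quo)
jom  (by R29: irk)
foo  (by R33: zed, rez, tay)
nop  (by R35: jom, rez)
baz  (by R37: pia)
p46  (by R2: nop, p53)
tiz  (by R19: rab, p47)
fub  (by R5: tiz)
nub  (by R34: fub, mig)
gol  (by R9: nub)
p49  (by R26: gol, baz)
kiv  (by R20: p49, p46)
p54  (by R13: kiv, tay)
dil  (by R22: p54)
kul  (by R15: dil, foo)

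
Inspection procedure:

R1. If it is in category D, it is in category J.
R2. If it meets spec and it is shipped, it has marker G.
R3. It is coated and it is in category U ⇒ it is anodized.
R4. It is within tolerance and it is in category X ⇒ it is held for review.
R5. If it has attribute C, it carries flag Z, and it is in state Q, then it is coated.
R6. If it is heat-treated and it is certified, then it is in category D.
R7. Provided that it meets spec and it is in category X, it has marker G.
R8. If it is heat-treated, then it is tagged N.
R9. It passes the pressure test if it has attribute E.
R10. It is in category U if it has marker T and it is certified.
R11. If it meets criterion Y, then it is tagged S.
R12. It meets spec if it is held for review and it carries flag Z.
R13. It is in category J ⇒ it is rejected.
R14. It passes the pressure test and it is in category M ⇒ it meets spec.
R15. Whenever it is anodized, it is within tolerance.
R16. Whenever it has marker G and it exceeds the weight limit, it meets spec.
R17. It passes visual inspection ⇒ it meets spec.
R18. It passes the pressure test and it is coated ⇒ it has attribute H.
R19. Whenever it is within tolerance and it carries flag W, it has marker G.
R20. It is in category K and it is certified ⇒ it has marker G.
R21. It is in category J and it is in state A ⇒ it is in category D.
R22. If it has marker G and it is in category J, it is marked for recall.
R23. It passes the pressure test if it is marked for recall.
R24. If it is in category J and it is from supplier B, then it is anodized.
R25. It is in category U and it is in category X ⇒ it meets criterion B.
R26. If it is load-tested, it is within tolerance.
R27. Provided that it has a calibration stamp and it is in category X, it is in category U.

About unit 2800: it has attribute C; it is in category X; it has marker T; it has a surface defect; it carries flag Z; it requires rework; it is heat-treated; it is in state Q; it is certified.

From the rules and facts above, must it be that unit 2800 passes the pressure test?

Yes

By R5 (it has attribute C, it carries flag Z, it is in state Q): it is coated.
By R6 (it is heat-treated, it is certified): it is in category D.
By R10 (it has marker T, it is certified): it is in category U.
By R1 (it is in category D): it is in category J.
By R3 (it is coated, it is in category U): it is anodized.
By R15 (it is anodized): it is within tolerance.
By R4 (it is within tolerance, it is in category X): it is held for review.
By R12 (it is held for review, it carries flag Z): it meets spec.
By R7 (it meets spec, it is in category X): it has marker G.
By R22 (it has marker G, it is in category J): it is marked for recall.
By R23 (it is marked for recall): it passes the pressure test.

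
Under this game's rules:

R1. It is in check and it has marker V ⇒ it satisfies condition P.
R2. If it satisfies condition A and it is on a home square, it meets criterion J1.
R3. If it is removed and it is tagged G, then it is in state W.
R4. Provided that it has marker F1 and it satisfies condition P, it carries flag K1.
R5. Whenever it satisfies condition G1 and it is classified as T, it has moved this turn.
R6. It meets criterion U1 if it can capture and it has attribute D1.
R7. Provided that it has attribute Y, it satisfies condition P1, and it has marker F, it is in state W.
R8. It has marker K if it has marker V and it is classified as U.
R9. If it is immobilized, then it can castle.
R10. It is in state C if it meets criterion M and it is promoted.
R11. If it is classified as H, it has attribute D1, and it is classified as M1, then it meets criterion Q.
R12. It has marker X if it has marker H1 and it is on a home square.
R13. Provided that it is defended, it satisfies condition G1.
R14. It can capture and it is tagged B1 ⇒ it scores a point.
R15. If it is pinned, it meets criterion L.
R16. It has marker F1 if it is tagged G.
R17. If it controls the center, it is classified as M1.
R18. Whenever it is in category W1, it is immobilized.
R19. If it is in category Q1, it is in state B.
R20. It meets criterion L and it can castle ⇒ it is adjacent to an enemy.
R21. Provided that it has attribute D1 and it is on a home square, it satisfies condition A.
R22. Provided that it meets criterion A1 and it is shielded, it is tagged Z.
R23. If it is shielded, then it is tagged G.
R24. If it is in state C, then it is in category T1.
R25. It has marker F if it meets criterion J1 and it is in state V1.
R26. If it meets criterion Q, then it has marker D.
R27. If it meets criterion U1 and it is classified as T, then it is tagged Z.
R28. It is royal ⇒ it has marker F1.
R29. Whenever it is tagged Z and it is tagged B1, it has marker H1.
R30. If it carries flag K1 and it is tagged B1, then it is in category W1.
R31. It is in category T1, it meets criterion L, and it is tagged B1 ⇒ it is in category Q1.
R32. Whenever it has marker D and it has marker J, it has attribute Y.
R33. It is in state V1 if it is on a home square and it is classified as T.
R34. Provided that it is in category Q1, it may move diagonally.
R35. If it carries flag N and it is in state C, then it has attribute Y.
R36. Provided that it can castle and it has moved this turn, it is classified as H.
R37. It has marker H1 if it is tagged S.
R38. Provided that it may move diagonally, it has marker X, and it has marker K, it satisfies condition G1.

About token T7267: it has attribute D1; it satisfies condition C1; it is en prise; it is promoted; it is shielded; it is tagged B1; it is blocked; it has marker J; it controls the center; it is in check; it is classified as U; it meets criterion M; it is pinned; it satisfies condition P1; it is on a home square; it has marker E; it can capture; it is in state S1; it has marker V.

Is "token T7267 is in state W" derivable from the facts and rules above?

No

Forward chaining from the given facts derives: satisfies condition P, meets criterion U1, has marker K, is in state C, scores a point, meets criterion L, is classified as M1, satisfies condition A, is tagged G, is in category T1, is in category Q1, may move diagonally, meets criterion J1, has marker F1, is in state B, carries flag K1, is in category W1, is immobilized, can castle, is adjacent to an enemy.
Rules concluding "it is in state W": R3 needs "it is removed"; R7 needs "it has attribute Y" — none of these are established.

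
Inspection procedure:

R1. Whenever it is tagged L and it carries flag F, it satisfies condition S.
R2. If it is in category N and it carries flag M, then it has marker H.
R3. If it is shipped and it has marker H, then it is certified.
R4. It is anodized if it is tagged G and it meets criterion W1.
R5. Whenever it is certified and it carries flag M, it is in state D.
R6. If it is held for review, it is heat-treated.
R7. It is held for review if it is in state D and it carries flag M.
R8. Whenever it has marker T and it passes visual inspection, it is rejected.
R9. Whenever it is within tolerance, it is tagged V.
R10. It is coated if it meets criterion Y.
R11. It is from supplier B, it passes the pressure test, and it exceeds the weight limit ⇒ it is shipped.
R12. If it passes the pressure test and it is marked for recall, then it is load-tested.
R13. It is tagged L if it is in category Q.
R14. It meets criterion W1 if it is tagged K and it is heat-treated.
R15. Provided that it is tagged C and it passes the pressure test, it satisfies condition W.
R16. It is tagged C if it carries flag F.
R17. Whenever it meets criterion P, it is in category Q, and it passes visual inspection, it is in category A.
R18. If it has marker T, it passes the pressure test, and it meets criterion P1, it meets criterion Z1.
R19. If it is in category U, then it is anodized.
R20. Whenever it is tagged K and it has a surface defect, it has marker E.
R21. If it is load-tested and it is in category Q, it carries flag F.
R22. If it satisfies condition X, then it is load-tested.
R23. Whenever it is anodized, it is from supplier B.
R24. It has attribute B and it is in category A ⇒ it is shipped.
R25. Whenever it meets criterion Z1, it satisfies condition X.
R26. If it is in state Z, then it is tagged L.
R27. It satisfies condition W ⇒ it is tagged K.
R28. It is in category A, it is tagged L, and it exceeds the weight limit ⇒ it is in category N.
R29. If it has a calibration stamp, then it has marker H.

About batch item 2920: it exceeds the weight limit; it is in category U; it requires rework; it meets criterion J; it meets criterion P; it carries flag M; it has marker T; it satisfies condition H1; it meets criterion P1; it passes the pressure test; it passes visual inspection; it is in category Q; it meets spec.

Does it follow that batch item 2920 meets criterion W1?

By R13 (it is in category Q): it is tagged L.
By R17 (it meets criterion P, it is in category Q, it passes visual inspection): it is in category A.
By R18 (it has marker T, it passes the pressure test, it meets criterion P1): it meets criterion Z1.
By R19 (it is in category U): it is anodized.
By R23 (it is anodized): it is from supplier B.
By R25 (it meets criterion Z1): it satisfies condition X.
By R28 (it is in category A, it is tagged L, it exceeds the weight limit): it is in category N.
By R2 (it is in category N, it carries flag M): it has marker H.
By R11 (it is from supplier B, it passes the pressure test, it exceeds the weight limit): it is shipped.
By R22 (it satisfies condition X): it is load-tested.
By R3 (it is shipped, it has marker H): it is certified.
By R5 (it is certified, it carries flag M): it is in state D.
By R7 (it is in state D, it carries flag M): it is held for review.
By R21 (it is load-tested, it is in category Q): it carries flag F.
By R6 (it is held for review): it is heat-treated.
By R16 (it carries flag F): it is tagged C.
By R15 (it is tagged C, it passes the pressure test): it satisfies condition W.
By R27 (it satisfies condition W): it is tagged K.
By R14 (it is tagged K, it is heat-treated): it meets criterion W1.

Yes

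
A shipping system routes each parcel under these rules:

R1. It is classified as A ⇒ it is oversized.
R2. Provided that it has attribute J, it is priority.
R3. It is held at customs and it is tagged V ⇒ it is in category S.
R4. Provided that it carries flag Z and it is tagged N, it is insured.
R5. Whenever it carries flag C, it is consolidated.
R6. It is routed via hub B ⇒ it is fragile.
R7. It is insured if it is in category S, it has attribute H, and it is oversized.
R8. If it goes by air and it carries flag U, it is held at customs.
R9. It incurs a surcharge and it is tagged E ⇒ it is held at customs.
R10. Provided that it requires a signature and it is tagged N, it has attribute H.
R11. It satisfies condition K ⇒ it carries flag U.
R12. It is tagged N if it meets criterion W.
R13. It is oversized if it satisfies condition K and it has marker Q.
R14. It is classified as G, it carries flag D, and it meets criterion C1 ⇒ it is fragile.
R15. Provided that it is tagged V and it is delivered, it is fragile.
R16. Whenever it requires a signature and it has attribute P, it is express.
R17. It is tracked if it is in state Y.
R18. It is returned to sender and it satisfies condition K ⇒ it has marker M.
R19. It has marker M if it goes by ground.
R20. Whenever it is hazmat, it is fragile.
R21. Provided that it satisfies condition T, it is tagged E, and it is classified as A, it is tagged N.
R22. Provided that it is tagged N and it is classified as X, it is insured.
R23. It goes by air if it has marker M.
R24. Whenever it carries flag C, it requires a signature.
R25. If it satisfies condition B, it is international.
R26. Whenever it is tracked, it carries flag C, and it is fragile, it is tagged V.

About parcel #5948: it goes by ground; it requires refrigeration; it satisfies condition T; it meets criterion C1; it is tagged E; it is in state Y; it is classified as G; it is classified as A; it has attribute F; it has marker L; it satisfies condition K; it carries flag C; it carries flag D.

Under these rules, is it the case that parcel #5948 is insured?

Yes

By R1 (it is classified as A): it is oversized.
By R11 (it satisfies condition K): it carries flag U.
By R14 (it is classified as G, it carries flag D, it meets criterion C1): it is fragile.
By R17 (it is in state Y): it is tracked.
By R19 (it goes by ground): it has marker M.
By R21 (it satisfies condition T, it is tagged E, it is classified as A): it is tagged N.
By R23 (it has marker M): it goes by air.
By R24 (it carries flag C): it requires a signature.
By R26 (it is tracked, it carries flag C, it is fragile): it is tagged V.
By R8 (it goes by air, it carries flag U): it is held at customs.
By R10 (it requires a signature, it is tagged N): it has attribute H.
By R3 (it is held at customs, it is tagged V): it is in category S.
By R7 (it is in category S, it has attribute H, it is oversized): it is insured.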